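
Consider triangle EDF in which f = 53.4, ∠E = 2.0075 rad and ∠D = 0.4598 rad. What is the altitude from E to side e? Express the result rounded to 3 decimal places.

The third angle is ∠F = π − ∠E − ∠D = 0.6743 rad.
Law of sines: e = f·sin E/sin F ≈ 77.503.
Law of sines: d = f·sin D/sin F ≈ 37.955.
Area = ½·f·e·sin D ≈ 918.3.
The altitude from E has length 2·area/e ≈ 23.697.

23.697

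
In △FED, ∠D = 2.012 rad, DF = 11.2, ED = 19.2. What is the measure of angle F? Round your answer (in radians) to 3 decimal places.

0.730

By the law of cosines, FE² = ED² + DF² − 2·ED·DF·cos D = 677.74, so FE ≈ 26.033.
Law of cosines again: cos F = (DF² + FE² − ED²)/(2·DF·FE) ≈ 0.74516, so ∠F ≈ 0.730 rad.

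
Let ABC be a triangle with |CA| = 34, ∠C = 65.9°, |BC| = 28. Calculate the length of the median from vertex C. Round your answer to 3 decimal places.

By the law of cosines, |AB|² = |BC|² + |CA|² − 2·|BC|·|CA|·cos C = 1162.5, so |AB| ≈ 34.096.
Median from C: ½√(2·|BC|² + 2·|CA|² − |AB|²) ≈ 26.065.

m_C ≈ 26.065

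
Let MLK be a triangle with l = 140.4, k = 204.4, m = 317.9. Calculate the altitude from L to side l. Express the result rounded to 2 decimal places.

h_L ≈ 148.06

Semiperimeter s = (317.9 + 140.4 + 204.4)/2 = 331.35.
Heron's formula: area = √(331.35·13.45·190.95·126.95) ≈ 10394.
The altitude from L has length 2·area/l ≈ 148.06.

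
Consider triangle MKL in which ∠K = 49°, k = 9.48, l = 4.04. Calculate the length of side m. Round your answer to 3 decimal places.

11.627

Law of sines: sin L = l·sin K/k ≈ 0.32163.
Since k ≥ l, only the acute value applies: ∠L ≈ 18.76°.
Then ∠M = 180° − ∠K − ∠L ≈ 112.24°.
Law of sines gives m = k·sin M/sin K ≈ 11.627.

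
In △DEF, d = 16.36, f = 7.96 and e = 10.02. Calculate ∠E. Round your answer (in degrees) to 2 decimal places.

By the law of cosines, cos E = (f² + d² − e²) / (2·f·d) ≈ 0.88543, so ∠E ≈ 27.70°.

27.70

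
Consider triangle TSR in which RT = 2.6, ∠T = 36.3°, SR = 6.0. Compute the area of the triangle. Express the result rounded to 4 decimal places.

Law of sines: sin S = RT·sin T/SR ≈ 0.25654.
Since SR ≥ RT, only the acute value applies: ∠S ≈ 14.86°.
Then ∠R = 180° − ∠T − ∠S ≈ 128.84°.
Law of sines gives TS = SR·sin R/sin T ≈ 7.8946.
Area = ½·SR·RT·sin R ≈ 6.0758.

6.0758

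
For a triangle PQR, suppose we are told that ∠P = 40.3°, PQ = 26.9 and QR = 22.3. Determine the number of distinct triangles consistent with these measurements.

PQ·sin P = 26.9·sin(40.3°) ≈ 17.4.
Since PQ sin P < QR < PQ (17.4 < 22.3 < 26.9), two triangles exist.

2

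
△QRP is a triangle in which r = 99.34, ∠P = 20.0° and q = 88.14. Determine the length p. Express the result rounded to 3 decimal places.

By the law of cosines, p² = q² + r² − 2·q·r·cos P = 1181.5, so p ≈ 34.373.

34.373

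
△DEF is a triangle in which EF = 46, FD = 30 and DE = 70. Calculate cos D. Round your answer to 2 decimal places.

0.88

By the law of cosines, cos D = (FD² + DE² − EF²) / (2·FD·DE) ≈ 0.87714, so ∠D ≈ 28.70°.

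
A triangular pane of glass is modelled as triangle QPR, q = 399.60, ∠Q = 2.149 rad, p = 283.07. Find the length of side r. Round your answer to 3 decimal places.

166.987

Law of sines: sin P = p·sin Q/q ≈ 0.59323.
Since q ≥ p, only the acute value applies: ∠P ≈ 0.635 rad.
Then ∠R = π − ∠Q − ∠P ≈ 0.358 rad.
Law of sines gives r = q·sin R/sin Q ≈ 166.99.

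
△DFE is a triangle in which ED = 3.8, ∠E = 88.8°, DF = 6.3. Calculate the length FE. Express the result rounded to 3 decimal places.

Law of sines: sin F = ED·sin E/DF ≈ 0.60304.
Since DF ≥ ED, only the acute value applies: ∠F ≈ 37.09°.
Then ∠D = 180° − ∠E − ∠F ≈ 54.11°.
Law of sines gives FE = DF·sin D/sin E ≈ 5.1051.

5.105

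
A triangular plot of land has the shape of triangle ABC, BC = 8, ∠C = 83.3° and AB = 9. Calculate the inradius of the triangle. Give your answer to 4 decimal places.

1.8503

Law of sines: sin A = BC·sin C/AB ≈ 0.88282.
Since AB ≥ BC, only the acute value applies: ∠A ≈ 61.98°.
Then ∠B = 180° − ∠C − ∠A ≈ 34.72°.
Law of sines gives CA = AB·sin B/sin C ≈ 5.1608.
Area = ½·AB·BC·sin B ≈ 20.502.
Semiperimeter s = (8+5.1608+9)/2 = 11.08.
Inradius = area/s = 20.502/11.08 ≈ 1.8503.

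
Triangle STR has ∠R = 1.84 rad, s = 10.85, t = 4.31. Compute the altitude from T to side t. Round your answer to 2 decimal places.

10.46

By the law of cosines, r² = s² + t² − 2·s·t·cos R = 161.17, so r ≈ 12.695.
Area = ½·s·t·sin R ≈ 22.54.
The altitude from T has length 2·area/t ≈ 10.459.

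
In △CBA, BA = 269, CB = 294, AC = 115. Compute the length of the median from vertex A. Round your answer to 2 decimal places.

Median from A: ½√(2·BA² + 2·AC² − CB²) ≈ 145.55.

m_A ≈ 145.55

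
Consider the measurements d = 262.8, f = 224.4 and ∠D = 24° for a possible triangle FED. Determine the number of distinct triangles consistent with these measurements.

1

f·sin D = 224.4·sin(24°) ≈ 91.27.
Since d ≥ f, exactly one triangle exists.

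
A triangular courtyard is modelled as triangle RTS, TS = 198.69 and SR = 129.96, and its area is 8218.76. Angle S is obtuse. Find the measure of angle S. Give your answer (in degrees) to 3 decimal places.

From area = ½·TS·SR·sin S, we get sin S = 2·area/(TS·SR) ≈ 0.63658.
Taking the obtuse solution, ∠S ≈ 140.46°.

∠S ≈ 140.463°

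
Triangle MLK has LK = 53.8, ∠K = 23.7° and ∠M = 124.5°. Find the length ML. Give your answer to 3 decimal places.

The third angle is ∠L = 180° − ∠K − ∠M = 31.80°.
Law of sines: ML = LK·sin K/sin M ≈ 26.24.

26.240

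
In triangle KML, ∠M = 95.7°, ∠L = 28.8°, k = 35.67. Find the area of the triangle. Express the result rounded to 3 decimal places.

370.045

The third angle is ∠K = 180° − ∠M − ∠L = 55.50°.
Law of sines: m = k·sin M/sin K ≈ 43.068.
Law of sines: l = k·sin L/sin K ≈ 20.851.
Area = ½·k·m·sin L ≈ 370.05.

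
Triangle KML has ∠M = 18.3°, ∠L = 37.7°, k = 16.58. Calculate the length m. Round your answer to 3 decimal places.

The third angle is ∠K = 180° − ∠M − ∠L = 124.00°.
Law of sines: m = k·sin M/sin K ≈ 6.2796.

6.280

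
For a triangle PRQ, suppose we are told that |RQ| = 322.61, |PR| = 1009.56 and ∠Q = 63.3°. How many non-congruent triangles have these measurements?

|RQ|·sin Q = 322.61·sin(63.3°) ≈ 288.2.
Since |PR| ≥ |RQ|, exactly one triangle exists.

1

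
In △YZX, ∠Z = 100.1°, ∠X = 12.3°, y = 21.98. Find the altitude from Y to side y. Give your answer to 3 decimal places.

The third angle is ∠Y = 180° − ∠Z − ∠X = 67.60°.
Law of sines: z = y·sin Z/sin Y ≈ 23.405.
Law of sines: x = y·sin X/sin Y ≈ 5.0645.
Area = ½·y·z·sin X ≈ 54.797.
The altitude from Y has length 2·area/y ≈ 4.9861.

4.986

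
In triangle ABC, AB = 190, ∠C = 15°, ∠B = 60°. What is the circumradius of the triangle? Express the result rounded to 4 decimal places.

R ≈ 367.0518

The third angle is ∠A = 180° − ∠B − ∠C = 105.00°.
Law of sines: BC = AB·sin A/sin C ≈ 709.09.
Law of sines: CA = AB·sin B/sin C ≈ 635.75.
Circumradius = AB/(2 sin C) ≈ 367.05.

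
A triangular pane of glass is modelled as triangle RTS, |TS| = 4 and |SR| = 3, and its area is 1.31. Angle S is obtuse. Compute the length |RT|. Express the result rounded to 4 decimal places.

From area = ½·|TS|·|SR|·sin S, we get sin S = 2·area/(|TS|·|SR|) ≈ 0.21833.
Taking the obtuse solution, ∠S ≈ 167.39°.
Law of cosines then gives |RT| ≈ 6.9585.

6.9585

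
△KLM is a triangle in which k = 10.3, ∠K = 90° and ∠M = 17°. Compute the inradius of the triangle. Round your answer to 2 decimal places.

The third angle is ∠L = 180° − ∠M − ∠K = 73.00°.
Law of sines: l = k·sin L/sin K ≈ 9.8499.
Law of sines: m = k·sin M/sin K ≈ 3.0114.
Area = ½·k·l·sin M ≈ 14.831.
Semiperimeter s = (10.3+9.8499+3.0114)/2 = 11.581.
Inradius = area/s = 14.831/11.581 ≈ 1.2807.

1.28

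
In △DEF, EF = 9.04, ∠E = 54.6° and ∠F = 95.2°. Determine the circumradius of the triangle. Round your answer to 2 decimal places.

The third angle is ∠D = 180° − ∠E − ∠F = 30.20°.
Law of sines: FD = EF·sin E/sin D ≈ 14.649.
Law of sines: DE = EF·sin F/sin D ≈ 17.897.
Circumradius = EF/(2 sin D) ≈ 8.9857.

R ≈ 8.99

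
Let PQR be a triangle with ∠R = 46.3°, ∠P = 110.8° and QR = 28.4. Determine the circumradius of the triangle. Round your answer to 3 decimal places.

15.190

The third angle is ∠Q = 180° − ∠R − ∠P = 22.90°.
Law of sines: RP = QR·sin Q/sin P ≈ 11.822.
Law of sines: PQ = QR·sin R/sin P ≈ 21.964.
Circumradius = QR/(2 sin P) ≈ 15.19.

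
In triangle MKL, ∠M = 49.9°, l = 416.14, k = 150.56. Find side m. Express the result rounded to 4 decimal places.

By the law of cosines, m² = k² + l² − 2·k·l·cos M = 1.1513e+05, so m ≈ 339.3.

339.3036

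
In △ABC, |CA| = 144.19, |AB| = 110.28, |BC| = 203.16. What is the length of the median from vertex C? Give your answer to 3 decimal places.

m_C ≈ 167.308

Median from C: ½√(2·|BC|² + 2·|CA|² − |AB|²) ≈ 167.31.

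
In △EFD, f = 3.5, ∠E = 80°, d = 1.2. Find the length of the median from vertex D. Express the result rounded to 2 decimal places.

m_D ≈ 3.45

By the law of cosines, e² = f² + d² − 2·f·d·cos E = 12.231, so e ≈ 3.4973.
Median from D: ½√(2·e² + 2·f² − d²) ≈ 3.4468.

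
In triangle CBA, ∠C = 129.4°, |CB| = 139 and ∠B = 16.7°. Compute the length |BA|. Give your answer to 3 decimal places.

192.579

The third angle is ∠A = 180° − ∠C − ∠B = 33.90°.
Law of sines: |BA| = |CB|·sin C/sin A ≈ 192.58.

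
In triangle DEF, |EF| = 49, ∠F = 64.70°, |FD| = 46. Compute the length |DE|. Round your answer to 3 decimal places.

By the law of cosines, |DE|² = |EF|² + |FD|² − 2·|EF|·|FD|·cos F = 2590.5, so |DE| ≈ 50.897.

50.897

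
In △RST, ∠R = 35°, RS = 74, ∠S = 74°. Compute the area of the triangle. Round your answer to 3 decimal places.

The third angle is ∠T = 180° − ∠R − ∠S = 71.00°.
Law of sines: ST = RS·sin R/sin T ≈ 44.89.
Law of sines: TR = RS·sin S/sin T ≈ 75.232.
Area = ½·RS·ST·sin S ≈ 1596.6.

area ≈ 1596.601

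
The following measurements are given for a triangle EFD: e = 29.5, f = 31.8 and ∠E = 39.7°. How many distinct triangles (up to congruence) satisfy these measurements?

2

f·sin E = 31.8·sin(39.7°) ≈ 20.31.
Since f sin E < e < f (20.31 < 29.5 < 31.8), two triangles exist.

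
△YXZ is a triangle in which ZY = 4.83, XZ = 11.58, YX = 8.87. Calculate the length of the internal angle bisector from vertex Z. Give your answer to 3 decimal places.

6.292

By the law of cosines, cos Z = (XZ² + ZY² − YX²) / (2·XZ·ZY) ≈ 0.70397, so ∠Z ≈ 45.25°.
The bisector from Z has length 2·XZ·ZY·cos(∠Z/2)/(XZ+ZY) ≈ 6.2921.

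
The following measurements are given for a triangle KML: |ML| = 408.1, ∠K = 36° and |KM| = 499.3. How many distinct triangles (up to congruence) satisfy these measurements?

|KM|·sin K = 499.3·sin(36°) ≈ 293.5.
Since |KM| sin K < |ML| < |KM| (293.5 < 408.1 < 499.3), two triangles exist.

2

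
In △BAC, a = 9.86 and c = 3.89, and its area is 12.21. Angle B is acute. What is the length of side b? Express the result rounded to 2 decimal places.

7.29

From area = ½·a·c·sin B, we get sin B = 2·area/(a·c) ≈ 0.63668.
Taking the acute solution, ∠B ≈ 39.54°.
Law of cosines then gives b ≈ 7.2937.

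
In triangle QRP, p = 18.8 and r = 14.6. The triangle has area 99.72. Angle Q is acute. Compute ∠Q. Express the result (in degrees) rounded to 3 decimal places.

From area = ½·r·p·sin Q, we get sin Q = 2·area/(r·p) ≈ 0.72661.
Taking the acute solution, ∠Q ≈ 46.60°.

∠Q ≈ 46.603°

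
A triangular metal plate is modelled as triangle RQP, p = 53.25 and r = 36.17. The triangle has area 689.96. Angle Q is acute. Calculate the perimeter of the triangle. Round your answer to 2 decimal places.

From area = ½·p·r·sin Q, we get sin Q = 2·area/(p·r) ≈ 0.71645.
Taking the acute solution, ∠Q ≈ 45.76°.
Law of cosines then gives q ≈ 38.164.
Perimeter = 36.17 + 38.164 + 53.25 = 127.58.

127.58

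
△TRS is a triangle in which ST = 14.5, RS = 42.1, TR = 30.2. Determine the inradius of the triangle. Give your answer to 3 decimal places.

Semiperimeter s = (42.1 + 14.5 + 30.2)/2 = 43.4.
Heron's formula: area = √(43.4·1.3·28.9·13.2) ≈ 146.71.
Inradius = area/s = 146.71/43.4 ≈ 3.3804.

3.380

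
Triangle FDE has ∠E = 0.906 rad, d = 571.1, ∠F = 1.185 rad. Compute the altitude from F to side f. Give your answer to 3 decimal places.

The third angle is ∠D = π − ∠E − ∠F = 1.051 rad.
Law of sines: f = d·sin F/sin D ≈ 609.79.
Law of sines: e = d·sin E/sin D ≈ 518.
Area = ½·d·f·sin E ≈ 1.3704e+05.
The altitude from F has length 2·area/f ≈ 449.48.

449.480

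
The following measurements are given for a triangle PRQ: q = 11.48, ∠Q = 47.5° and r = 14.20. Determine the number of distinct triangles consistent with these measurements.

2

r·sin Q = 14.20·sin(47.5°) ≈ 10.47.
Since r sin Q < q < r (10.47 < 11.48 < 14.20), two triangles exist.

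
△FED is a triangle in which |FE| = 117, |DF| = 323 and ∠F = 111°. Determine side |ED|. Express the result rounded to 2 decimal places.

380.93

By the law of cosines, |ED|² = |DF|² + |FE|² − 2·|DF|·|FE|·cos F = 1.451e+05, so |ED| ≈ 380.93.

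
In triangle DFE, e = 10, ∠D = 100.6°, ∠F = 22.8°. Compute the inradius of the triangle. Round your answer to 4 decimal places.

The third angle is ∠E = 180° − ∠D − ∠F = 56.60°.
Law of sines: d = e·sin D/sin E ≈ 11.774.
Law of sines: f = e·sin F/sin E ≈ 4.6418.
Area = ½·e·d·sin F ≈ 22.813.
Semiperimeter s = (11.774+4.6418+10)/2 = 13.208.
Inradius = area/s = 22.813/13.208 ≈ 1.7272.

r ≈ 1.7272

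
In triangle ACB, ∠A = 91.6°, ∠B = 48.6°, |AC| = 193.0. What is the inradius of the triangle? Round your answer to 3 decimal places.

r ≈ 51.674

The third angle is ∠C = 180° − ∠B − ∠A = 39.80°.
Law of sines: |CB| = |AC|·sin A/sin B ≈ 257.19.
Law of sines: |BA| = |AC|·sin C/sin B ≈ 164.7.
Area = ½·|AC|·|CB|·sin C ≈ 15887.
Semiperimeter s = (257.19+164.7+193)/2 = 307.45.
Inradius = area/s = 15887/307.45 ≈ 51.674.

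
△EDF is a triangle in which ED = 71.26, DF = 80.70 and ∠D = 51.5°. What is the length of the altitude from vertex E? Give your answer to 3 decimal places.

By the law of cosines, FE² = ED² + DF² − 2·ED·DF·cos D = 4430.7, so FE ≈ 66.564.
Area = ½·ED·DF·sin D ≈ 2250.3.
The altitude from E has length 2·area/DF ≈ 55.769.

55.769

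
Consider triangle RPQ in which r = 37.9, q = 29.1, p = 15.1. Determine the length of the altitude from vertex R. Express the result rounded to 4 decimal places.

h_R ≈ 10.5671

Semiperimeter s = (37.9 + 15.1 + 29.1)/2 = 41.05.
Heron's formula: area = √(41.05·3.15·25.95·11.95) ≈ 200.25.
The altitude from R has length 2·area/r ≈ 10.567.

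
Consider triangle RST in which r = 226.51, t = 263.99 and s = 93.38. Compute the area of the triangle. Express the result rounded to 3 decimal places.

Semiperimeter p = (226.51 + 93.38 + 263.99)/2 = 291.94.
Heron's formula: area = √(291.94·65.43·198.56·27.95) ≈ 10296.

area ≈ 10296.083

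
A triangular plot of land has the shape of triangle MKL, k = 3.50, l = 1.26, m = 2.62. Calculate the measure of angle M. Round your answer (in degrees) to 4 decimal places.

37.7572

By the law of cosines, cos M = (k² + l² − m²) / (2·k·l) ≈ 0.79061, so ∠M ≈ 37.76°.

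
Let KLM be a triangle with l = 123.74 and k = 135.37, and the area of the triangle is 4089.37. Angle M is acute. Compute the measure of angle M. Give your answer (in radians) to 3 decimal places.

From area = ½·k·l·sin M, we get sin M = 2·area/(k·l) ≈ 0.48826.
Taking the acute solution, ∠M ≈ 0.510 rad.

∠M ≈ 0.510 rad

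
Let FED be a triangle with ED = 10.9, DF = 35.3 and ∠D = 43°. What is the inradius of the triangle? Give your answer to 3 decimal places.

By the law of cosines, FE² = ED² + DF² − 2·ED·DF·cos D = 802.09, so FE ≈ 28.321.
Area = ½·ED·DF·sin D ≈ 131.21.
Semiperimeter s = (10.9+35.3+28.321)/2 = 37.261.
Inradius = area/s = 131.21/37.261 ≈ 3.5213.

r ≈ 3.521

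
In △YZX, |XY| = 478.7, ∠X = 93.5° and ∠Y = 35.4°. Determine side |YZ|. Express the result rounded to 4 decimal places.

613.9561

The third angle is ∠Z = 180° − ∠X − ∠Y = 51.10°.
Law of sines: |YZ| = |XY|·sin X/sin Z ≈ 613.96.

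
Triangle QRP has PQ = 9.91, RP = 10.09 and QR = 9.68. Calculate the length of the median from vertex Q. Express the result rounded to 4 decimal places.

m_Q ≈ 8.3966

Median from Q: ½√(2·PQ² + 2·QR² − RP²) ≈ 8.3966.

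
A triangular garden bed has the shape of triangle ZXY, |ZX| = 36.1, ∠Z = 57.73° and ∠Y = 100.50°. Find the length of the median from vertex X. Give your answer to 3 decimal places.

The third angle is ∠X = 180° − ∠Y − ∠Z = 21.77°.
Law of sines: |XY| = |ZX|·sin Z/sin Y ≈ 31.044.
Law of sines: |YZ| = |ZX|·sin X/sin Y ≈ 13.617.
Median from X: ½√(2·|ZX|² + 2·|XY|² − |YZ|²) ≈ 32.971.

32.971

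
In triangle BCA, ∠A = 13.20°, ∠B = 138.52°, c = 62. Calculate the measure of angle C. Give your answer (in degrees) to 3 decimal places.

28.280

The third angle is ∠C = 180° − ∠A − ∠B = 28.28°.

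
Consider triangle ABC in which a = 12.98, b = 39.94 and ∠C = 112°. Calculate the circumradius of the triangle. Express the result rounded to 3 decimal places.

25.017

By the law of cosines, c² = a² + b² − 2·a·b·cos C = 2152.1, so c ≈ 46.391.
Area = ½·a·b·sin C ≈ 240.34.
Circumradius = c/(2 sin C) ≈ 25.017.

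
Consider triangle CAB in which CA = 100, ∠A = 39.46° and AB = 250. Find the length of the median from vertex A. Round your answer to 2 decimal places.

m_A ≈ 166.66

By the law of cosines, BC² = CA² + AB² − 2·CA·AB·cos A = 33897, so BC ≈ 184.11.
Median from A: ½√(2·CA² + 2·AB² − BC²) ≈ 166.66.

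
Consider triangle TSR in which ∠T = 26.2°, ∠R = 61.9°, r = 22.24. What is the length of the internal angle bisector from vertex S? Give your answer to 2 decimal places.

t_S ≈ 10.32

The third angle is ∠S = 180° − ∠R − ∠T = 91.90°.
Law of sines: t = r·sin T/sin R ≈ 11.131.
Law of sines: s = r·sin S/sin R ≈ 25.198.
The bisector from S has length 2·r·t·cos(∠S/2)/(r+t) ≈ 10.316.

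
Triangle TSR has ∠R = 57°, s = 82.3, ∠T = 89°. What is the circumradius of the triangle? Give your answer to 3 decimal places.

The third angle is ∠S = 180° − ∠R − ∠T = 34.00°.
Law of sines: t = s·sin T/sin S ≈ 147.15.
Law of sines: r = s·sin R/sin S ≈ 123.43.
Circumradius = s/(2 sin S) ≈ 73.588.

73.588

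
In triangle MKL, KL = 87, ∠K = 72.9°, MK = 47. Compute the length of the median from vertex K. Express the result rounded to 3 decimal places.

55.188

By the law of cosines, LM² = MK² + KL² − 2·MK·KL·cos K = 7373.3, so LM ≈ 85.868.
Median from K: ½√(2·MK² + 2·KL² − LM²) ≈ 55.188.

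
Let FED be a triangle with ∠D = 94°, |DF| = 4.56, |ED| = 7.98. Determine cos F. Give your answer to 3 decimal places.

0.541

By the law of cosines, |FE|² = |ED|² + |DF|² − 2·|ED|·|DF|·cos D = 89.551, so |FE| ≈ 9.4631.
Law of cosines again: cos F = (|DF|² + |FE|² − |ED|²)/(2·|DF|·|FE|) ≈ 0.54069, so ∠F ≈ 57.27°.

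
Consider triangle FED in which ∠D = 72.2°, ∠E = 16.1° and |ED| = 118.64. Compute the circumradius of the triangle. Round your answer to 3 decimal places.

59.346

The third angle is ∠F = 180° − ∠E − ∠D = 91.70°.
Law of sines: |DF| = |ED|·sin E/sin F ≈ 32.915.
Law of sines: |FE| = |ED|·sin D/sin F ≈ 113.01.
Circumradius = |ED|/(2 sin F) ≈ 59.346.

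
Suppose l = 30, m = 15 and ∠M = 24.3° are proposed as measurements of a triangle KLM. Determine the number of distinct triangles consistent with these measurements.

2

l·sin M = 30·sin(24.3°) ≈ 12.35.
Since l sin M < m < l (12.35 < 15 < 30), two triangles exist.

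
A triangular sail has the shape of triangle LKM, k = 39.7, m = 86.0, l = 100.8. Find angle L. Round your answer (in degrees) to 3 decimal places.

∠L ≈ 100.024°

By the law of cosines, cos L = (k² + m² − l²) / (2·k·m) ≈ -0.17406, so ∠L ≈ 100.02°.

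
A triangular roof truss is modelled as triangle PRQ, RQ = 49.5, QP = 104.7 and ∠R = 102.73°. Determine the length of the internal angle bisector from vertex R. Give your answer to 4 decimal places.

Law of sines: sin P = RQ·sin R/QP ≈ 0.46116.
Since QP ≥ RQ, only the acute value applies: ∠P ≈ 27.46°.
Then ∠Q = 180° − ∠R − ∠P ≈ 49.81°.
Law of sines gives PR = QP·sin Q/sin R ≈ 81.995.
The bisector from R has length 2·PR·RQ·cos(∠R/2)/(PR+RQ) ≈ 38.543.

t_R ≈ 38.5430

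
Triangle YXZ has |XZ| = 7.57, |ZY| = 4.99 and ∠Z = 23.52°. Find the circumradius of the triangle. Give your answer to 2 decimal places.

By the law of cosines, |YX|² = |XZ|² + |ZY|² − 2·|XZ|·|ZY|·cos Z = 12.933, so |YX| ≈ 3.5962.
Area = ½·|XZ|·|ZY|·sin Z ≈ 7.5373.
Circumradius = |YX|/(2 sin Z) ≈ 4.5058.

R ≈ 4.51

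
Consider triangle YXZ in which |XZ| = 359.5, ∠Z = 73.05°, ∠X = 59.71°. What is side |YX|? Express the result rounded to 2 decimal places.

The third angle is ∠Y = 180° − ∠X − ∠Z = 47.24°.
Law of sines: |YX| = |XZ|·sin Z/sin Y ≈ 468.38.

468.38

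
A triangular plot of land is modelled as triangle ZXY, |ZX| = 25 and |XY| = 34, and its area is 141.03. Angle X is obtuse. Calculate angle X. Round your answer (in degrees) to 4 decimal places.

From area = ½·|ZX|·|XY|·sin X, we get sin X = 2·area/(|ZX|·|XY|) ≈ 0.33184.
Taking the obtuse solution, ∠X ≈ 160.62°.

160.6198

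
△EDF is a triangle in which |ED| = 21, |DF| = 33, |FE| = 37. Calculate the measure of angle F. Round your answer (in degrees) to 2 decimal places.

34.31

By the law of cosines, cos F = (|DF|² + |FE|² − |ED|²) / (2·|DF|·|FE|) ≈ 0.82596, so ∠F ≈ 34.31°.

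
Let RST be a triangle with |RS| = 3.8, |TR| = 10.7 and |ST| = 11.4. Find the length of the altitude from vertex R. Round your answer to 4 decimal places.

Semiperimeter s = (11.4 + 10.7 + 3.8)/2 = 12.95.
Heron's formula: area = √(12.95·1.55·2.25·9.15) ≈ 20.328.
The altitude from R has length 2·area/|ST| ≈ 3.5664.

h_R ≈ 3.5664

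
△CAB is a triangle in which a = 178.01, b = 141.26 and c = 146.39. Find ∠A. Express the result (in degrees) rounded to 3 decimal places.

By the law of cosines, cos A = (b² + c² − a²) / (2·b·c) ≈ 0.23446, so ∠A ≈ 76.44°.

∠A ≈ 76.440°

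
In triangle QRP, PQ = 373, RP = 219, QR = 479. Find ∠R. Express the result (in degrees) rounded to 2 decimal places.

By the law of cosines, cos R = (QR² + RP² − PQ²) / (2·QR·RP) ≈ 0.65906, so ∠R ≈ 48.77°.

48.77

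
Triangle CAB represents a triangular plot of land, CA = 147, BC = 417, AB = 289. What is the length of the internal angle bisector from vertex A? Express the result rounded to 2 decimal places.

By the law of cosines, cos A = (CA² + AB² − BC²) / (2·CA·AB) ≈ -0.80925, so ∠A ≈ 144.02°.
The bisector from A has length 2·CA·AB·cos(∠A/2)/(CA+AB) ≈ 60.183.

60.18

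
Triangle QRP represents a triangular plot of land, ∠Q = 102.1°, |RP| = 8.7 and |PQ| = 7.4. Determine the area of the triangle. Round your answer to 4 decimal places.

Law of sines: sin R = |PQ|·sin Q/|RP| ≈ 0.83168.
Since |RP| ≥ |PQ|, only the acute value applies: ∠R ≈ 56.27°.
Then ∠P = 180° − ∠Q − ∠R ≈ 21.63°.
Law of sines gives |QR| = |RP|·sin P/sin Q ≈ 3.2796.
Area = ½·|RP|·|PQ|·sin P ≈ 11.865.

area ≈ 11.8648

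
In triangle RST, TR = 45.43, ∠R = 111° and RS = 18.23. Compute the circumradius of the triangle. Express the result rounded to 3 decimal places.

29.285

By the law of cosines, ST² = TR² + RS² − 2·TR·RS·cos R = 2989.8, so ST ≈ 54.679.
Area = ½·TR·RS·sin R ≈ 386.59.
Circumradius = ST/(2 sin R) ≈ 29.285.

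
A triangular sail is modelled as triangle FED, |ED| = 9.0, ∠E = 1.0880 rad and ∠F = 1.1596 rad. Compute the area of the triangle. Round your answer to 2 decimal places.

area ≈ 30.51

The third angle is ∠D = π − ∠F − ∠E = 0.8940 rad.
Law of sines: |DF| = |ED|·sin E/sin F ≈ 8.6962.
Law of sines: |FE| = |ED|·sin D/sin F ≈ 7.6542.
Area = ½·|ED|·|DF|·sin D ≈ 30.507.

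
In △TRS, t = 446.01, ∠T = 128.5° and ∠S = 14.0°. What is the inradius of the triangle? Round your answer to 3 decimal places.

40.216

The third angle is ∠R = 180° − ∠S − ∠T = 37.50°.
Law of sines: r = t·sin R/sin T ≈ 346.93.
Law of sines: s = t·sin S/sin T ≈ 137.87.
Area = ½·t·r·sin S ≈ 18717.
Semiperimeter p = (446.01+346.93+137.87)/2 = 465.41.
Inradius = area/p = 18717/465.41 ≈ 40.216.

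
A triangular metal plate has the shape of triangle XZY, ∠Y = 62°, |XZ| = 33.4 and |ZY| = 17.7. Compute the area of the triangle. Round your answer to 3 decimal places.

Law of sines: sin X = |ZY|·sin Y/|XZ| ≈ 0.46791.
Since |XZ| ≥ |ZY|, only the acute value applies: ∠X ≈ 27.90°.
Then ∠Z = 180° − ∠Y − ∠X ≈ 90.10°.
Law of sines gives |YX| = |XZ|·sin Z/sin Y ≈ 37.828.
Area = ½·|XZ|·|ZY|·sin Z ≈ 295.59.

area ≈ 295.590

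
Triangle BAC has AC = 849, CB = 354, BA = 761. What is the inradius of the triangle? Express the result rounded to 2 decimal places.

Semiperimeter s = (849 + 354 + 761)/2 = 982.
Heron's formula: area = √(982·133·628·221) ≈ 1.3463e+05.
Inradius = area/s = 1.3463e+05/982 ≈ 137.1.

137.10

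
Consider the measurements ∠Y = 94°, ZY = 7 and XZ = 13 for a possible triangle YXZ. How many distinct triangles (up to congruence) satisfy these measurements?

1

ZY·sin Y = 7·sin(94°) ≈ 6.983.
Since ∠Y is not acute, a triangle exists only if XZ > ZY; here XZ > ZY, so there is exactly one triangle.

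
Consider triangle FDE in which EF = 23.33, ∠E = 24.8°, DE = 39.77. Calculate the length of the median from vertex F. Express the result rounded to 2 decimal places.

9.87

By the law of cosines, FD² = DE² + EF² − 2·DE·EF·cos E = 441.41, so FD ≈ 21.01.
Median from F: ½√(2·EF² + 2·FD² − DE²) ≈ 9.8709.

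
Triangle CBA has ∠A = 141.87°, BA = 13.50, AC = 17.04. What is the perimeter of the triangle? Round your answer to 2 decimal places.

By the law of cosines, CB² = BA² + AC² − 2·BA·AC·cos A = 834.52, so CB ≈ 28.888.
Semiperimeter s = (13.5+17.04+28.888)/2 = 29.714.
Perimeter = 13.5 + 17.04 + 28.888 = 59.428.

perimeter ≈ 59.43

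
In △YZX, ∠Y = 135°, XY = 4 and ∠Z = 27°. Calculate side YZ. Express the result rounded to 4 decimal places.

2.7227

The third angle is ∠X = 180° − ∠Y − ∠Z = 18.00°.
Law of sines: YZ = XY·sin X/sin Z ≈ 2.7227.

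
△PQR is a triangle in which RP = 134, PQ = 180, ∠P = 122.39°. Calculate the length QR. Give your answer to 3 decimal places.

By the law of cosines, QR² = RP² + PQ² − 2·RP·PQ·cos P = 76197, so QR ≈ 276.04.

276.038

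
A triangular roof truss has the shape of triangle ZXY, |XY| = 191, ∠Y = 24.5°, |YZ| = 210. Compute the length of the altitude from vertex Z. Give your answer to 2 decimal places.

By the law of cosines, |ZX|² = |XY|² + |YZ|² − 2·|XY|·|YZ|·cos Y = 7583.9, so |ZX| ≈ 87.086.
Area = ½·|XY|·|YZ|·sin Y ≈ 8316.7.
The altitude from Z has length 2·area/|XY| ≈ 87.086.

87.09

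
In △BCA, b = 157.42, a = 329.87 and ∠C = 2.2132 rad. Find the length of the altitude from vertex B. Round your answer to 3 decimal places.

264.113

By the law of cosines, c² = a² + b² − 2·a·b·cos C = 1.9582e+05, so c ≈ 442.51.
Area = ½·a·b·sin C ≈ 20788.
The altitude from B has length 2·area/b ≈ 264.11.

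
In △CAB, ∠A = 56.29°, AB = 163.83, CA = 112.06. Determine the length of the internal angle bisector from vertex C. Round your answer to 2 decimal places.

93.89

By the law of cosines, BC² = CA² + AB² − 2·CA·AB·cos A = 19020, so BC ≈ 137.91.
Law of cosines again: cos C = (BC² + CA² − AB²)/(2·BC·CA) ≈ 0.15326, so ∠C ≈ 81.18°.
The bisector from C has length 2·BC·CA·cos(∠C/2)/(BC+CA) ≈ 93.894.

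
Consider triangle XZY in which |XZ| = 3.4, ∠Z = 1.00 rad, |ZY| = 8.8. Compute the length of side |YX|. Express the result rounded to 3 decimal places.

7.528

By the law of cosines, |YX|² = |XZ|² + |ZY|² − 2·|XZ|·|ZY|·cos Z = 56.668, so |YX| ≈ 7.5278.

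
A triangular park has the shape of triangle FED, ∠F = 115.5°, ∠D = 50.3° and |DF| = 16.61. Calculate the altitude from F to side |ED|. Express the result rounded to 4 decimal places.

h_F ≈ 12.7797

The third angle is ∠E = 180° − ∠D − ∠F = 14.20°.
Law of sines: |ED| = |DF|·sin F/sin E ≈ 61.115.
Law of sines: |FE| = |DF|·sin D/sin E ≈ 52.097.
Area = ½·|DF|·|ED|·sin D ≈ 390.52.
The altitude from F has length 2·area/|ED| ≈ 12.78.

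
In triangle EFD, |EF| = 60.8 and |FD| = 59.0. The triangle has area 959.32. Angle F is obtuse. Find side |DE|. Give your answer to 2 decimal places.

115.06

From area = ½·|EF|·|FD|·sin F, we get sin F = 2·area/(|EF|·|FD|) ≈ 0.53486.
Taking the obtuse solution, ∠F ≈ 147.67°.
Law of cosines then gives |DE| ≈ 115.06.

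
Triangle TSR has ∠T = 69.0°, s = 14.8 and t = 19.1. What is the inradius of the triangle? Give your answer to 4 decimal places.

Law of sines: sin S = s·sin T/t ≈ 0.72340.
Since t ≥ s, only the acute value applies: ∠S ≈ 46.34°.
Then ∠R = 180° − ∠T − ∠S ≈ 64.66°.
Law of sines gives r = t·sin R/sin T ≈ 18.491.
Area = ½·t·s·sin R ≈ 127.74.
Semiperimeter p = (19.1+14.8+18.491)/2 = 26.195.
Inradius = area/p = 127.74/26.195 ≈ 4.8766.

4.8766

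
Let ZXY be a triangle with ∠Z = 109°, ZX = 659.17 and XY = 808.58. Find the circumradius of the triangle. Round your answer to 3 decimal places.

R ≈ 427.585

Law of sines: sin Y = ZX·sin Z/XY ≈ 0.77080.
Since XY ≥ ZX, only the acute value applies: ∠Y ≈ 50.43°.
Then ∠X = 180° − ∠Z − ∠Y ≈ 20.57°.
Law of sines gives YZ = XY·sin X/sin Z ≈ 300.52.
Circumradius = XY/(2 sin Z) ≈ 427.59.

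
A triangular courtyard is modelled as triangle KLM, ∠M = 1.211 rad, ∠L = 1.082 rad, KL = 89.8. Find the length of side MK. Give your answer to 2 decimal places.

84.71

The third angle is ∠K = π − ∠L − ∠M = 0.849 rad.
Law of sines: MK = KL·sin L/sin M ≈ 84.708.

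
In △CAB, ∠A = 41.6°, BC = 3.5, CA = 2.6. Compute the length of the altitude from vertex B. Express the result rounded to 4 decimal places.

Law of sines: sin B = CA·sin A/BC ≈ 0.49320.
Since BC ≥ CA, only the acute value applies: ∠B ≈ 29.55°.
Then ∠C = 180° − ∠A − ∠B ≈ 108.85°.
Law of sines gives AB = BC·sin C/sin A ≈ 4.989.
Area = ½·BC·CA·sin C ≈ 4.306.
The altitude from B has length 2·area/CA ≈ 3.3123.

3.3123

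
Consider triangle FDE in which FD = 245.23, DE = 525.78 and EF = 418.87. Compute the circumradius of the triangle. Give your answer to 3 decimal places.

R ≈ 268.248

By the law of cosines, cos F = (EF² + FD² − DE²) / (2·EF·FD) ≈ -0.19887, so ∠F ≈ 101.47°.
Circumradius = DE/(2 sin F) ≈ 268.25.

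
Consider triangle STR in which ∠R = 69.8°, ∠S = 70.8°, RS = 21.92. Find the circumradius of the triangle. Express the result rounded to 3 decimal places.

17.267

The third angle is ∠T = 180° − ∠R − ∠S = 39.40°.
Law of sines: TR = RS·sin S/sin T ≈ 32.613.
Law of sines: ST = RS·sin R/sin T ≈ 32.41.
Circumradius = RS/(2 sin T) ≈ 17.267.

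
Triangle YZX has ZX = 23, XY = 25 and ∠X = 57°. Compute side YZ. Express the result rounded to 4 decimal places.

By the law of cosines, YZ² = ZX² + XY² − 2·ZX·XY·cos X = 527.67, so YZ ≈ 22.971.

22.9710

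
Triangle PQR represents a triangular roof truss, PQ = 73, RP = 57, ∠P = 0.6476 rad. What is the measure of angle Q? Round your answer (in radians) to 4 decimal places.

∠Q ≈ 0.8955 rad

By the law of cosines, QR² = RP² + PQ² − 2·RP·PQ·cos P = 1940.9, so QR ≈ 44.056.
Law of cosines again: cos Q = (PQ² + QR² − RP²)/(2·PQ·QR) ≈ 0.62513, so ∠Q ≈ 0.8955 rad.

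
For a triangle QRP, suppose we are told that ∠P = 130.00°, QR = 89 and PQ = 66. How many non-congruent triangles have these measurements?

1

PQ·sin P = 66·sin(130.00°) ≈ 50.56.
Since ∠P is not acute, a triangle exists only if QR > PQ; here QR > PQ, so there is exactly one triangle.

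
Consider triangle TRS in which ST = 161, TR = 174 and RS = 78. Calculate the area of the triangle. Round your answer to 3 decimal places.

area ≈ 6264.104

Semiperimeter s = (78 + 161 + 174)/2 = 206.5.
Heron's formula: area = √(206.5·128.5·45.5·32.5) ≈ 6264.1.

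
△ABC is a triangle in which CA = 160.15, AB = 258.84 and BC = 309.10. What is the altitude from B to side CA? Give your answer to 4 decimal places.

Semiperimeter s = (309.1 + 160.15 + 258.84)/2 = 364.04.
Heron's formula: area = √(364.04·54.945·203.89·105.2) ≈ 20714.
The altitude from B has length 2·area/CA ≈ 258.68.

h_B ≈ 258.6820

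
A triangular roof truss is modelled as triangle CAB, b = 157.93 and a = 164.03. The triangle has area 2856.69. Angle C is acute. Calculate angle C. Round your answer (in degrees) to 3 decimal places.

From area = ½·a·b·sin C, we get sin C = 2·area/(a·b) ≈ 0.22055.
Taking the acute solution, ∠C ≈ 12.74°.

12.741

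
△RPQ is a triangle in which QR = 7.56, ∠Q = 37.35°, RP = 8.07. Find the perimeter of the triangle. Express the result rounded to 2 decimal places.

28.28

Law of sines: sin P = QR·sin Q/RP ≈ 0.56834.
Since RP ≥ QR, only the acute value applies: ∠P ≈ 34.63°.
Then ∠R = 180° − ∠Q − ∠P ≈ 108.02°.
Law of sines gives PQ = RP·sin R/sin Q ≈ 12.65.
Semiperimeter s = (12.65+7.56+8.07)/2 = 14.14.
Perimeter = 12.65 + 7.56 + 8.07 = 28.28.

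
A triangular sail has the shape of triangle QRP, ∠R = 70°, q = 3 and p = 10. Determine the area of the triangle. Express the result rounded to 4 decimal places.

area ≈ 14.0954

Area = ½·p·q·sin R ≈ 14.095.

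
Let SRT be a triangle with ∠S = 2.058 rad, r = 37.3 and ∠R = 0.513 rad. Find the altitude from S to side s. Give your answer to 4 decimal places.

The third angle is ∠T = π − ∠S − ∠R = 0.571 rad.
Law of sines: s = r·sin S/sin R ≈ 67.157.
Law of sines: t = r·sin T/sin R ≈ 41.05.
Area = ½·r·s·sin T ≈ 676.5.
The altitude from S has length 2·area/s ≈ 20.147.

h_S ≈ 20.1469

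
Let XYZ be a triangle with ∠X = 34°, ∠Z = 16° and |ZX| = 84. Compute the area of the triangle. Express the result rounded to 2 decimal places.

709.86

The third angle is ∠Y = 180° − ∠Z − ∠X = 130.00°.
Law of sines: |YZ| = |ZX|·sin X/sin Y ≈ 61.318.
Law of sines: |XY| = |ZX|·sin Z/sin Y ≈ 30.225.
Area = ½·|ZX|·|YZ|·sin Z ≈ 709.86.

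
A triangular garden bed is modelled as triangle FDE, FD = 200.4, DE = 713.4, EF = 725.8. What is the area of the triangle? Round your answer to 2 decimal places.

Semiperimeter s = (713.4 + 725.8 + 200.4)/2 = 819.8.
Heron's formula: area = √(819.8·106.4·94·619.4) ≈ 71265.

area ≈ 71264.67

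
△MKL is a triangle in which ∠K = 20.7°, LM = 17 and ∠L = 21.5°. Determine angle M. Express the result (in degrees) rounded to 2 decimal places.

The third angle is ∠M = 180° − ∠K − ∠L = 137.80°.

∠M ≈ 137.80°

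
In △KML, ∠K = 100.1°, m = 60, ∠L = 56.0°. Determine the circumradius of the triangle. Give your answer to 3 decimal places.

74.048

The third angle is ∠M = 180° − ∠L − ∠K = 23.90°.
Law of sines: k = m·sin K/sin M ≈ 145.8.
Law of sines: l = m·sin L/sin M ≈ 122.78.
Circumradius = m/(2 sin M) ≈ 74.048.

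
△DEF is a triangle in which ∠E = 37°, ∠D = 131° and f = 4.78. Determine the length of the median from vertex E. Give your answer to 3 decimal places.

The third angle is ∠F = 180° − ∠D − ∠E = 12.00°.
Law of sines: d = f·sin D/sin F ≈ 17.351.
Law of sines: e = f·sin E/sin F ≈ 13.836.
Median from E: ½√(2·f² + 2·d² − e²) ≈ 10.682.

10.682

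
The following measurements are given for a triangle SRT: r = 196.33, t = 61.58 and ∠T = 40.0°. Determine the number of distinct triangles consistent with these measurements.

r·sin T = 196.33·sin(40.0°) ≈ 126.2.
Since t = 61.58 < 126.2 = r sin T, no triangle exists.

0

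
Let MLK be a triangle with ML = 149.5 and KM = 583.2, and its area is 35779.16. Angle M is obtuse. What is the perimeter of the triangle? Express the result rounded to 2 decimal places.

From area = ½·KM·ML·sin M, we get sin M = 2·area/(KM·ML) ≈ 0.82073.
Taking the obtuse solution, ∠M ≈ 124.84°.
Law of cosines then gives LK ≈ 679.78.
Perimeter = 679.78 + 583.2 + 149.5 = 1412.5.

perimeter ≈ 1412.48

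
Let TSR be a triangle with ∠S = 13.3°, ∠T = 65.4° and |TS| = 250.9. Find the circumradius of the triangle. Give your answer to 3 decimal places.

The third angle is ∠R = 180° − ∠T − ∠S = 101.30°.
Law of sines: |SR| = |TS|·sin T/sin R ≈ 232.64.
Law of sines: |RT| = |TS|·sin S/sin R ≈ 58.861.
Circumradius = |TS|/(2 sin R) ≈ 127.93.

127.930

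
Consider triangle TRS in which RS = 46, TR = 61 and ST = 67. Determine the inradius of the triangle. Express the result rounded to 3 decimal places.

15.654

Semiperimeter s = (46 + 67 + 61)/2 = 87.
Heron's formula: area = √(87·41·20·26) ≈ 1361.9.
Inradius = area/s = 1361.9/87 ≈ 15.654.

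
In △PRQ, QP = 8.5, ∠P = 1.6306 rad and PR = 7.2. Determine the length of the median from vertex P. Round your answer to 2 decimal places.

By the law of cosines, RQ² = QP² + PR² − 2·QP·PR·cos P = 131.41, so RQ ≈ 11.463.
Median from P: ½√(2·QP² + 2·PR² − RQ²) ≈ 5.4031.

m_P ≈ 5.40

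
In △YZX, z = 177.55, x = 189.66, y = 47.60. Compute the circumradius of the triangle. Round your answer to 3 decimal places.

By the law of cosines, cos Y = (z² + x² − y²) / (2·z·x) ≈ 0.96854, so ∠Y ≈ 14.41°.
Circumradius = y/(2 sin Y) ≈ 95.63.

95.630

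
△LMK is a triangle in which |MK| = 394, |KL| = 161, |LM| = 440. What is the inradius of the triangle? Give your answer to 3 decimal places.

Semiperimeter s = (394 + 161 + 440)/2 = 497.5.
Heron's formula: area = √(497.5·103.5·336.5·57.5) ≈ 31564.
Inradius = area/s = 31564/497.5 ≈ 63.445.

63.445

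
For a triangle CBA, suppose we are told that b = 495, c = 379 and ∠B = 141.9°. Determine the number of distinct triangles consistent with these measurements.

1

c·sin B = 379·sin(141.9°) ≈ 233.9.
Since ∠B is not acute, a triangle exists only if b > c; here b > c, so there is exactly one triangle.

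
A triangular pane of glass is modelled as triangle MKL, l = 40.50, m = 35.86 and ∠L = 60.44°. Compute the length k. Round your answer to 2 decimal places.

Law of sines: sin M = m·sin L/l ≈ 0.77018.
Since l ≥ m, only the acute value applies: ∠M ≈ 50.37°.
Then ∠K = 180° − ∠L − ∠M ≈ 69.19°.
Law of sines gives k = l·sin K/sin L ≈ 43.523.

43.52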